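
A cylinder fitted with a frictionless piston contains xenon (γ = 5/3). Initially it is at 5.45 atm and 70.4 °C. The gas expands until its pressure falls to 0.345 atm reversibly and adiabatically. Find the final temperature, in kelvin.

T₂ ≈ 114 K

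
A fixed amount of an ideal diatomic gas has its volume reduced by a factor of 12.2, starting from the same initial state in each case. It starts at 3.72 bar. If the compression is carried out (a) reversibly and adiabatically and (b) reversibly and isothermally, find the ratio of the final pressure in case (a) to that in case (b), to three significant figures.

P_adiabatic / P_isothermal ≈ 2.72

For a diatomic ideal gas γ = 7/5.
Isothermal: P_b = P₁(V₁/V₂) = 3.72×12.2.
Adiabatic: P_a = P₁(V₁/V₂)^γ = 3.72×12.2^(7/5).
P_a/P_b = (V₁/V₂)^(γ−1) = 12.2^(2/5) = 2.72.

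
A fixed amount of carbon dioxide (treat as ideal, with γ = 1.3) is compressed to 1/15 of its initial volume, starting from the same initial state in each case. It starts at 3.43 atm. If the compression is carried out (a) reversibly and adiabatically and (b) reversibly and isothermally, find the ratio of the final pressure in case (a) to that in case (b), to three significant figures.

P_adiabatic / P_isothermal ≈ 2.25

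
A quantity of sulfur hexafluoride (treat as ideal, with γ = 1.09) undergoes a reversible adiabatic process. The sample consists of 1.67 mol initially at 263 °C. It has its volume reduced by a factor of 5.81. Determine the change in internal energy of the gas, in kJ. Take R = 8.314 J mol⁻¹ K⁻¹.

ΔU ≈ 14.2 kJ

Adiabatic: T₁V₁^(γ−1) = T₂V₂^(γ−1) ⇒ T₂ = T₁ (V₁/V₂)^(γ−1).
T₁ = 263 °C = 536.1 K.
T₂ = 536.1 × 5.81^(0.09) = 628.1 K.
Q = 0, so ΔU = W_on_gas = nCᵥΔT with Cᵥ = R/(γ−1) = 92.38 J/(mol·K).
ΔU = 1.67 × 92.38 × (628.1 − 536.1) = 14190 J.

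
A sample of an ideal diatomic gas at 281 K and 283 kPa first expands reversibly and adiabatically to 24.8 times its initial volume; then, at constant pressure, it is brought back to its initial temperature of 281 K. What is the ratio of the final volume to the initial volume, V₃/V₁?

V₃/V₁ ≈ 89.6

For a diatomic ideal gas γ = 7/5.
Adiabatic step: V₂/V₁ = 24.8; T₂ = T₁·(1/24.8)^(2/5) = 77.79 K.
Isobaric step: V₃/V₂ = T₃/T₂ = 281/77.79.
V₃/V₁ = (V₂/V₁)(V₃/V₂) = 24.8 × (281/77.79) = 89.58.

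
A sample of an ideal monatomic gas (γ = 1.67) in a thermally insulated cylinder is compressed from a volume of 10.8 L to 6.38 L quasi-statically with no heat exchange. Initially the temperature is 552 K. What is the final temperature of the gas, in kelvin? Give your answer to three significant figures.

Adiabatic: T₁V₁^(γ−1) = T₂V₂^(γ−1) ⇒ T₂ = T₁ (V₁/V₂)^(γ−1).
T₂ = 552 × (10.8/6.38)^(0.67) = 785.4 K.

T₂ ≈ 785 K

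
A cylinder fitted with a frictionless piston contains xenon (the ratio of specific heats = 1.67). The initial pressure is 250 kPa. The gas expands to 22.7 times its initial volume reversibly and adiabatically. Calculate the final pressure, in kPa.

Since PV^γ is constant along a reversible adiabat, P₂ = P₁ (V₁/V₂)^γ.
P₂ = 250 × (1/22.7)^(1.67) = 1.359 kPa.

P₂ ≈ 1.36 kPa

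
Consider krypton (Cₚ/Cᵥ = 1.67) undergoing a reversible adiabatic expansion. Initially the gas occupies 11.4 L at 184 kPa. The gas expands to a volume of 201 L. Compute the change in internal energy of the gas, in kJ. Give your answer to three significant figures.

ΔU ≈ -2.67 kJ

P₂ = P₁(V₁/V₂)^γ = 184×(11.4/201)^(1.67) = 1.526 kPa.
For a reversible adiabat, W_by_gas = (P₁V₁ − P₂V₂)/(γ−1).
W_by = (184000×0.0114 − 1526×0.201) / (0.67) = 2673 J.
Q = 0 ⇒ ΔU = −W_by = -2673 J.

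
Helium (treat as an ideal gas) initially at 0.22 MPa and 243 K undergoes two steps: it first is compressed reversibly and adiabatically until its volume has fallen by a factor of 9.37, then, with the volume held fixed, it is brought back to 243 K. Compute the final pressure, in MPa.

For a monatomic ideal gas γ = 5/3.
Adiabatic step (PV^γ = const): P₂ = 0.22×9.37^(5/3) = 9.162 MPa; T₂ = 243×9.37^(2/3) = 1080 K.
Isochoric: P₃ = P₂(T₃/T₂) = 9.162 × (243/1080) = 2.061 MPa.

P₃ ≈ 2.06 MPa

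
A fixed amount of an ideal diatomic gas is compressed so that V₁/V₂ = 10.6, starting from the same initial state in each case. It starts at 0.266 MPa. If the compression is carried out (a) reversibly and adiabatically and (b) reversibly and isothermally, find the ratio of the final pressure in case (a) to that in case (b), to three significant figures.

P_adiabatic / P_isothermal ≈ 2.57

For a diatomic ideal gas γ = 7/5.
Isothermal: P_b = P₁(V₁/V₂) = 0.266×10.6.
Adiabatic: P_a = P₁(V₁/V₂)^γ = 0.266×10.6^(7/5).
P_a/P_b = (V₁/V₂)^(γ−1) = 10.6^(2/5) = 2.571.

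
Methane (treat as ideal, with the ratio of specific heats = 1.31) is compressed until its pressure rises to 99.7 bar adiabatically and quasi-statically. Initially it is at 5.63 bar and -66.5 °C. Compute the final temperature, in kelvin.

Adiabatic: T₂/T₁ = (P₂/P₁)^((γ−1)/γ).
T₁ = -66.5 °C = 206.6 K.
T₂ = 206.6 × (99.7/5.63)^(0.237) = 408 K.

T₂ ≈ 408 K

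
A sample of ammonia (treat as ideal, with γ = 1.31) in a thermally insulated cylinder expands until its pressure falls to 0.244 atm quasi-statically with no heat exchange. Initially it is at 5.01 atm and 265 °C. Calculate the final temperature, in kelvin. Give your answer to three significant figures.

Adiabatic: T₂/T₁ = (P₂/P₁)^((γ−1)/γ).
T₁ = 265 °C = 538.1 K.
T₂ = 538.1 × (0.244/5.01)^(0.237) = 263.2 K.

T₂ ≈ 263 K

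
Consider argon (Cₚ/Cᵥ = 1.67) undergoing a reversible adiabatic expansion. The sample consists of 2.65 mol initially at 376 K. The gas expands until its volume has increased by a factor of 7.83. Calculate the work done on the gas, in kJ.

For a reversible adiabat TV^(γ−1) is constant, so T₂ = T₁ (V₁/V₂)^(γ−1).
T₂ = 376 × (1/7.83)^(0.67) = 94.7 K.
Q = 0, so ΔU = W_on_gas = nCᵥΔT with Cᵥ = R/(γ−1) = 12.41 J/(mol·K).
ΔU = 2.65 × 12.41 × (94.7 − 376) = -9250 J.

W ≈ -9.25 kJ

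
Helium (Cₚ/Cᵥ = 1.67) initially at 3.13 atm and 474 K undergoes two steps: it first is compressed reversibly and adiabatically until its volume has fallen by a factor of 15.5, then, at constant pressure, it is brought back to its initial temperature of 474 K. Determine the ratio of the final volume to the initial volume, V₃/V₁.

V₃/V₁ ≈ 0.0103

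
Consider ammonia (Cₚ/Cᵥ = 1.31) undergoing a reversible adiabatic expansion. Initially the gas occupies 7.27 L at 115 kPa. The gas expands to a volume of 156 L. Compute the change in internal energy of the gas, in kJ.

P₂ = P₁(V₁/V₂)^γ = 115×(7.27/156)^(1.31) = 2.072 kPa.
For a reversible adiabat, W_by_gas = (P₁V₁ − P₂V₂)/(γ−1).
W_by = (115000×0.00727 − 2072×0.156) / (0.31) = 1654 J.
Q = 0 ⇒ ΔU = −W_by = -1654 J.

ΔU ≈ -1.65 kJ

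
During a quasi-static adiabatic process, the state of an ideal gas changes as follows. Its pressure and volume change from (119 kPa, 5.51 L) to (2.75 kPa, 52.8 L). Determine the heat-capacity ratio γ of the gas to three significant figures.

PV^γ = const ⇒ γ = ln(P₂/P₁) / ln(V₁/V₂).
γ = ln(2.75/119) / ln(5.51/52.8) = 1.667.

γ ≈ 1.67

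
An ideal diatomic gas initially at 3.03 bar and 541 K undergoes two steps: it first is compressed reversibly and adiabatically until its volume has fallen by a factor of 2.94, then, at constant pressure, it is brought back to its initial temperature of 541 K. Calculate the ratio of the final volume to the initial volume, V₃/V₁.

V₃/V₁ ≈ 0.221

For a diatomic ideal gas γ = 7/5.
Adiabatic step: V₂/V₁ = 0.3401; T₂ = T₁·2.94^(2/5) = 832.8 K.
Isobaric step: V₃/V₂ = T₃/T₂ = 541/832.8.
V₃/V₁ = (V₂/V₁)(V₃/V₂) = 0.3401 × (541/832.8) = 0.221.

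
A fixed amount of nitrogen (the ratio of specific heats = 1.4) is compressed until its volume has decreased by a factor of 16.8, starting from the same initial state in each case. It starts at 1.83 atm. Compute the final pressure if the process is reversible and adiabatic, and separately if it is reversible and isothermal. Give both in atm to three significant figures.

adiabatic: 95.0 atm; isothermal: 30.7 atm

Isothermal: P₂ = P₁(V₁/V₂) = 1.83×16.8 = 30.74 atm.
Adiabatic: P₂ = P₁(V₁/V₂)^γ = 1.83×16.8^(1.4) = 95.04 atm.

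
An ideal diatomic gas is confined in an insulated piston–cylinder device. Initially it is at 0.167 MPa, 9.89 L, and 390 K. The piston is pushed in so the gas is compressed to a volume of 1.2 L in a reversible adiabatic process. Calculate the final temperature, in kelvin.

T₂ ≈ 907 K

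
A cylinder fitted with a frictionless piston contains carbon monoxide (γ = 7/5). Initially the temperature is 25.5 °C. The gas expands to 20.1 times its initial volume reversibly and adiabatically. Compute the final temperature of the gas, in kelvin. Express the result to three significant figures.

Adiabatic: T₁V₁^(γ−1) = T₂V₂^(γ−1) ⇒ T₂ = T₁ (V₁/V₂)^(γ−1).
T₁ = 25.5 °C = 298.6 K.
T₂ = 298.6 × (1/20.1)^(2/5) = 89.93 K.

T₂ ≈ 89.9 K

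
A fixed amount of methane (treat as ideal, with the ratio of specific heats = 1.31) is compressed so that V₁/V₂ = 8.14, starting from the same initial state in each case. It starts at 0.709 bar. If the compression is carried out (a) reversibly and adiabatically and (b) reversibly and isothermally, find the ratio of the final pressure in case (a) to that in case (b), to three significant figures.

P_adiabatic / P_isothermal ≈ 1.92

Isothermal: P_b = P₁(V₁/V₂) = 0.709×8.14.
Adiabatic: P_a = P₁(V₁/V₂)^γ = 0.709×8.14^(1.31).
P_a/P_b = (V₁/V₂)^(γ−1) = 8.14^(0.31) = 1.916.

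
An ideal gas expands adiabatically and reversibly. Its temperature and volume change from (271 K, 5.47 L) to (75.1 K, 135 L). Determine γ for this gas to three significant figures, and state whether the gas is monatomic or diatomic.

γ ≈ 1.40; diatomic

TV^(γ−1) = const ⇒ γ − 1 = ln(T₂/T₁) / ln(V₁/V₂).
γ = 1 + ln(75.1/271) / ln(5.47/135) = 1.4.
γ ≈ 1.40 is close to 7/5, so the gas is diatomic.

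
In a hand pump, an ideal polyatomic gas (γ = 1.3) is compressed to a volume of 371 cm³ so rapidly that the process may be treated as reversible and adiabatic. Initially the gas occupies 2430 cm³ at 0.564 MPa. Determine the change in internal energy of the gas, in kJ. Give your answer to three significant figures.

ΔU ≈ 3.46 kJ

P₂ = P₁(V₁/V₂)^γ = 0.564×(2430/371)^(1.3) = 6.492 MPa.
For a reversible adiabat, W_by_gas = (P₁V₁ − P₂V₂)/(γ−1).
W_by = (564000×0.00243 − 6.492×10^6×0.000371) / (0.3) = -3460 J.
Q = 0 ⇒ ΔU = −W_by = 3460 J.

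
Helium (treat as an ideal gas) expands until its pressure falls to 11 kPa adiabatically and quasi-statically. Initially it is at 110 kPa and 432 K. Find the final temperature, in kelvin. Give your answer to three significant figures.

Adiabatic: T₂/T₁ = (P₂/P₁)^((γ−1)/γ).
For a monatomic ideal gas γ = 5/3, so (γ−1)/γ = 2/5.
T₂ = 432 × (11/110)^(2/5) = 172 K.

T₂ ≈ 172 K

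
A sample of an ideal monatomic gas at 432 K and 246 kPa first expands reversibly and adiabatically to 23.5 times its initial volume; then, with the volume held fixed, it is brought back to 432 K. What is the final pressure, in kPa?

For a monatomic ideal gas γ = 5/3.
Adiabatic step (PV^γ = const): P₂ = 246×(1/23.5)^(5/3) = 1.276 kPa; T₂ = 432×(1/23.5)^(2/3) = 52.65 K.
Isochoric: P₃ = P₂(T₃/T₂) = 1.276 × (432/52.65) = 10.47 kPa.

P₃ ≈ 10.5 kPa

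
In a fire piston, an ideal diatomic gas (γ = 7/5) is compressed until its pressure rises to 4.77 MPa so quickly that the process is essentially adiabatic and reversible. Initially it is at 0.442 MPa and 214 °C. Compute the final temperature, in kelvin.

T₂ ≈ 961 K

Along an adiabat T P^((1−γ)/γ) is constant, so T₂ = T₁ (P₂/P₁)^((γ−1)/γ).
T₁ = 214 °C = 487.1 K.
T₂ = 487.1 × (4.77/0.442)^(2/7) = 961.2 K.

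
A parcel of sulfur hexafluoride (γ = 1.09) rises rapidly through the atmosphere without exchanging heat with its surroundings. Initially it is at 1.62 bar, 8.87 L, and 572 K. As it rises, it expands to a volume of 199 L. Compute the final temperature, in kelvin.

Adiabatic: T₁V₁^(γ−1) = T₂V₂^(γ−1) ⇒ T₂ = T₁ (V₁/V₂)^(γ−1).
T₂ = 572 × (8.87/199)^(0.09) = 432.3 K.

T₂ ≈ 432 K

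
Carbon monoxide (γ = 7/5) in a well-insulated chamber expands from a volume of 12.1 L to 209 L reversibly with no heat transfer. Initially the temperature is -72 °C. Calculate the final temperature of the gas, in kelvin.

Adiabatic: T₁V₁^(γ−1) = T₂V₂^(γ−1) ⇒ T₂ = T₁ (V₁/V₂)^(γ−1).
T₁ = -72 °C = 201.1 K.
T₂ = 201.1 × (12.1/209)^(2/5) = 64.35 K.

T₂ ≈ 64.4 K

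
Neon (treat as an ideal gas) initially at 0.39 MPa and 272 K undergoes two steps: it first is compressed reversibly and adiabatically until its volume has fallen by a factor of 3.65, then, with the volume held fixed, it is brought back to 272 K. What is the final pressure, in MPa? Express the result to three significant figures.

P₃ ≈ 1.42 MPa

For a monatomic ideal gas γ = 5/3.
Adiabatic step (PV^γ = const): P₂ = 0.39×3.65^(5/3) = 3.375 MPa; T₂ = 272×3.65^(2/3) = 644.8 K.
Isochoric: P₃ = P₂(T₃/T₂) = 3.375 × (272/644.8) = 1.423 MPa.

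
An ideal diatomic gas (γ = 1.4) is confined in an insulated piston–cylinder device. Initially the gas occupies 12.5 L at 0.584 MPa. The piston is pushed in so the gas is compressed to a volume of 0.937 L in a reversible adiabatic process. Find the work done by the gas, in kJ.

P₂ = P₁(V₁/V₂)^γ = 0.584×(12.5/0.937)^(1.4) = 21.96 MPa.
For a reversible adiabat, W_by_gas = (P₁V₁ − P₂V₂)/(γ−1).
W_by = (584000×0.0125 − 2.196×10^7×0.000937) / (0.4) = -33190 J.

W ≈ -33.2 kJ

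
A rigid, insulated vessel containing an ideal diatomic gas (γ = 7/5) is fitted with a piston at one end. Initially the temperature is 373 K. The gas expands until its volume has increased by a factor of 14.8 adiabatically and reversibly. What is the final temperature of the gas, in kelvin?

Adiabatic: T₁V₁^(γ−1) = T₂V₂^(γ−1) ⇒ T₂ = T₁ (V₁/V₂)^(γ−1).
T₂ = 373 × (1/14.8)^(2/5) = 126.9 K.

T₂ ≈ 127 K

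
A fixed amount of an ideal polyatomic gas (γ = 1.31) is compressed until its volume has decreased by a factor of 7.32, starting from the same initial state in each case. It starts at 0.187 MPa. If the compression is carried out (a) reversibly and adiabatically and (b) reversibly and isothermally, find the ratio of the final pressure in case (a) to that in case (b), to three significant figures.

P_adiabatic / P_isothermal ≈ 1.85

Isothermal: P_b = P₁(V₁/V₂) = 0.187×7.32.
Adiabatic: P_a = P₁(V₁/V₂)^γ = 0.187×7.32^(1.31).
P_a/P_b = (V₁/V₂)^(γ−1) = 7.32^(0.31) = 1.854.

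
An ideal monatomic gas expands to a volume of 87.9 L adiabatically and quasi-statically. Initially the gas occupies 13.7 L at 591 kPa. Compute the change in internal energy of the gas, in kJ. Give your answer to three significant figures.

ΔU ≈ -8.63 kJ

γ = 5/3 for a monatomic ideal gas.
P₂ = P₁(V₁/V₂)^γ = 591×(13.7/87.9)^(5/3) = 26.68 kPa.
For a reversible adiabat, W_by_gas = (P₁V₁ − P₂V₂)/(γ−1).
W_by = (591000×0.0137 − 26680×0.0879) / (2/3) = 8628 J.
Q = 0 ⇒ ΔU = −W_by = -8628 J.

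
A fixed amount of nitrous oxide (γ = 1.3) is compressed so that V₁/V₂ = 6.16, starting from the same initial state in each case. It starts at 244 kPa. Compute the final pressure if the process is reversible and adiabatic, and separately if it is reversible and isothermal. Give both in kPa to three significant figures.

adiabatic: 2590 kPa; isothermal: 1500 kPa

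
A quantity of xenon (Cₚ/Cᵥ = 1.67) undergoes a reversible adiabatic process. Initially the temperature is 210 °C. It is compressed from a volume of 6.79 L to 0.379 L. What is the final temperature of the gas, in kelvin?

Adiabatic: T₁V₁^(γ−1) = T₂V₂^(γ−1) ⇒ T₂ = T₁ (V₁/V₂)^(γ−1).
T₁ = 210 °C = 483.1 K.
T₂ = 483.1 × (6.79/0.379)^(0.67) = 3340 K.

T₂ ≈ 3340 K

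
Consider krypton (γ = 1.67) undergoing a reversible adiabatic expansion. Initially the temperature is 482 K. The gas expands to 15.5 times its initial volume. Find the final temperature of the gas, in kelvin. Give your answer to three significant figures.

T₂ ≈ 76.8 K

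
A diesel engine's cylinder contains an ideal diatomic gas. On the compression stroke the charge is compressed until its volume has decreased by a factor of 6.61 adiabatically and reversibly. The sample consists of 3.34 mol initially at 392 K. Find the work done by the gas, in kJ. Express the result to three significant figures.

W ≈ -30.7 kJ

For a reversible adiabat TV^(γ−1) is constant, so T₂ = T₁ (V₁/V₂)^(γ−1).
γ = 7/5 for a diatomic ideal gas, so γ−1 = 2/5.
T₂ = 392 × 6.61^(2/5) = 834.4 K.
Q = 0, so ΔU = W_on_gas = nCᵥΔT with Cᵥ = R/(γ−1) = 20.79 J/(mol·K).
ΔU = 3.34 × 20.79 × (834.4 − 392) = 30710 J.
Work done by the gas = −ΔU = -30710 J.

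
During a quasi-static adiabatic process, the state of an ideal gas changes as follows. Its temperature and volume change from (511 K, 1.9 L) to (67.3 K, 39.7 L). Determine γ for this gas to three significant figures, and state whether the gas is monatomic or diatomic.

γ ≈ 1.67; monatomic

TV^(γ−1) = const ⇒ γ − 1 = ln(T₂/T₁) / ln(V₁/V₂).
γ = 1 + ln(67.3/511) / ln(1.9/39.7) = 1.667.
γ ≈ 1.67 is close to 5/3, so the gas is monatomic.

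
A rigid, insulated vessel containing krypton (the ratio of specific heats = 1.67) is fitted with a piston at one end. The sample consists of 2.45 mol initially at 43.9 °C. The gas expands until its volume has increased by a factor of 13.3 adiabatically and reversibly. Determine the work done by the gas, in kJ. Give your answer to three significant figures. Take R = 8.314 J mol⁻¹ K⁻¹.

For a reversible adiabat TV^(γ−1) is constant, so T₂ = T₁ (V₁/V₂)^(γ−1).
T₁ = 43.9 °C = 317 K.
T₂ = 317 × (1/13.3)^(0.67) = 55.99 K.
Q = 0, so ΔU = W_on_gas = nCᵥΔT with Cᵥ = R/(γ−1) = 12.41 J/(mol·K).
ΔU = 2.45 × 12.41 × (55.99 − 317) = -7937 J.
Work done by the gas = −ΔU = 7937 J.

W ≈ 7.94 kJ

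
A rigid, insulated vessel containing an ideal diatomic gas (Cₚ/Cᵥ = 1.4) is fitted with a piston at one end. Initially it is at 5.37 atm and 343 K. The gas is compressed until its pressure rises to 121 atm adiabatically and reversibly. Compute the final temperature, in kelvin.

Along an adiabat T P^((1−γ)/γ) is constant, so T₂ = T₁ (P₂/P₁)^((γ−1)/γ).
T₂ = 343 × (121/5.37)^(0.286) = 835.2 K.

T₂ ≈ 835 K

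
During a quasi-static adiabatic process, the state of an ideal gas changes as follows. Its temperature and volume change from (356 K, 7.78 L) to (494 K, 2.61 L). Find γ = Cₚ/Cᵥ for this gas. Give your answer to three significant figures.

γ ≈ 1.30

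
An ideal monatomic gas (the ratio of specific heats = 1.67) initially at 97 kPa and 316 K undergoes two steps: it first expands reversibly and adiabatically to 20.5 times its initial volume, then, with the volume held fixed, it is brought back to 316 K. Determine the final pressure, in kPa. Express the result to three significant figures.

Adiabatic step (PV^γ = const): P₂ = 97×(1/20.5)^(1.67) = 0.6254 kPa; T₂ = 316×(1/20.5)^(0.67) = 41.76 K.
Isochoric: P₃ = P₂(T₃/T₂) = 0.6254 × (316/41.76) = 4.732 kPa.

P₃ ≈ 4.73 kPa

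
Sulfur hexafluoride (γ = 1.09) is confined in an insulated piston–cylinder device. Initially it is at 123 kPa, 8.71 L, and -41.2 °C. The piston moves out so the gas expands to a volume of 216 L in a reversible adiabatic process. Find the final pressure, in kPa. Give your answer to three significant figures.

P₂ ≈ 3.72 kPa

Adiabatic: P₁V₁^γ = P₂V₂^γ ⇒ P₂ = P₁ (V₁/V₂)^γ.
P₂ = 123 × (8.71/216)^(1.09) = 3.715 kPa.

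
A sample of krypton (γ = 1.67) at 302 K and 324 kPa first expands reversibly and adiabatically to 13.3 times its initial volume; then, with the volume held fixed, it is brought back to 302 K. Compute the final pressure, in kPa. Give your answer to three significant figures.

Adiabatic step (PV^γ = const): P₂ = 324×(1/13.3)^(1.67) = 4.302 kPa; T₂ = 302×(1/13.3)^(0.67) = 53.34 K.
Isochoric: P₃ = P₂(T₃/T₂) = 4.302 × (302/53.34) = 24.36 kPa.

P₃ ≈ 24.4 kPa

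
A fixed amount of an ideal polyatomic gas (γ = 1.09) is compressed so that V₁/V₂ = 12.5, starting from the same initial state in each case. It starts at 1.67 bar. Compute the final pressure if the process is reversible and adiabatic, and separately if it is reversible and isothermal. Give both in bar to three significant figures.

Isothermal: P₂ = P₁(V₁/V₂) = 1.67×12.5 = 20.88 bar.
Adiabatic: P₂ = P₁(V₁/V₂)^γ = 1.67×12.5^(1.09) = 26.2 bar.

adiabatic: 26.2 bar; isothermal: 20.9 bar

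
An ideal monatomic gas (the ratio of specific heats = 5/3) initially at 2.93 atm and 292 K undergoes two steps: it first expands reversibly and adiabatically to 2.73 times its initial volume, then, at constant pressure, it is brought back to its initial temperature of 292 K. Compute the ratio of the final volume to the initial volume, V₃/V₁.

Adiabatic step: V₂/V₁ = 2.73; T₂ = T₁·(1/2.73)^(2/3) = 149.5 K.
Isobaric step: V₃/V₂ = T₃/T₂ = 292/149.5.
V₃/V₁ = (V₂/V₁)(V₃/V₂) = 2.73 × (292/149.5) = 5.333.

V₃/V₁ ≈ 5.33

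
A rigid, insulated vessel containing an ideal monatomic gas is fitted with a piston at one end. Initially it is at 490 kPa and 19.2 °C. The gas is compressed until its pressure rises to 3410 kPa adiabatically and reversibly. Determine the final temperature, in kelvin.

T₂ ≈ 635 K

Along an adiabat T P^((1−γ)/γ) is constant, so T₂ = T₁ (P₂/P₁)^((γ−1)/γ).
For a monatomic ideal gas γ = 5/3, so (γ−1)/γ = 2/5.
T₁ = 19.2 °C = 292.3 K.
T₂ = 292.3 × (3410/490)^(2/5) = 635.2 K.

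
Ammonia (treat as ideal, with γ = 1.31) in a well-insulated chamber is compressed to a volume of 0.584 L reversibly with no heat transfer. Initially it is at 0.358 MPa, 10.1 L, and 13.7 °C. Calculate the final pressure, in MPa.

Since PV^γ is constant along a reversible adiabat, P₂ = P₁ (V₁/V₂)^γ.
P₂ = 0.358 × (10.1/0.584)^(1.31) = 14.98 MPa.

P₂ ≈ 15.0 MPa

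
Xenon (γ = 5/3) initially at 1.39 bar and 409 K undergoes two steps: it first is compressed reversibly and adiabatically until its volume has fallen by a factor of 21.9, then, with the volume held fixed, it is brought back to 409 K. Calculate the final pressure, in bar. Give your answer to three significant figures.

P₃ ≈ 30.4 bar

Adiabatic step (PV^γ = const): P₂ = 1.39×21.9^(5/3) = 238.3 bar; T₂ = 409×21.9^(2/3) = 3201 K.
Isochoric: P₃ = P₂(T₃/T₂) = 238.3 × (409/3201) = 30.44 bar.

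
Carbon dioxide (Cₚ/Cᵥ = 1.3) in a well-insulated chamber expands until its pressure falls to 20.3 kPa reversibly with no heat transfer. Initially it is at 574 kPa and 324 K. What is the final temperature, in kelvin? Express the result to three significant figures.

T₂ ≈ 150 K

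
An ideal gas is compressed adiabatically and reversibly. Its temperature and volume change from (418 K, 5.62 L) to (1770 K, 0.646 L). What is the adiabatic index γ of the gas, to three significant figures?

γ ≈ 1.67

TV^(γ−1) = const ⇒ γ − 1 = ln(T₂/T₁) / ln(V₁/V₂).
γ = 1 + ln(1770/418) / ln(5.62/0.646) = 1.667.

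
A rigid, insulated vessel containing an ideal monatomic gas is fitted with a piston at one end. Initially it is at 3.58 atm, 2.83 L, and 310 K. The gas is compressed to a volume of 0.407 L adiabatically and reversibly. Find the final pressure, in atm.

Since PV^γ is constant along a reversible adiabat, P₂ = P₁ (V₁/V₂)^γ.
γ = 5/3 for a monatomic ideal gas.
P₂ = 3.58 × (2.83/0.407)^(5/3) = 90.69 atm.

P₂ ≈ 90.7 atm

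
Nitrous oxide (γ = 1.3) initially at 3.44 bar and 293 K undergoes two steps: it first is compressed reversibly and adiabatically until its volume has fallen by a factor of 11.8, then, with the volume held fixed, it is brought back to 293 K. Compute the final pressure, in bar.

Adiabatic step (PV^γ = const): P₂ = 3.44×11.8^(1.3) = 85.11 bar; T₂ = 293×11.8^(0.3) = 614.4 K.
Isochoric: P₃ = P₂(T₃/T₂) = 85.11 × (293/614.4) = 40.59 bar.

P₃ ≈ 40.6 bar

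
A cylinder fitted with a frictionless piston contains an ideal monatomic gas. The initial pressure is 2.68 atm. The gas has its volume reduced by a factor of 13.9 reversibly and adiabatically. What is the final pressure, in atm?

P₂ ≈ 215 atm

Adiabatic: P₁V₁^γ = P₂V₂^γ ⇒ P₂ = P₁ (V₁/V₂)^γ.
For a monatomic ideal gas γ = 5/3.
P₂ = 2.68 × 13.9^(5/3) = 215.4 atm.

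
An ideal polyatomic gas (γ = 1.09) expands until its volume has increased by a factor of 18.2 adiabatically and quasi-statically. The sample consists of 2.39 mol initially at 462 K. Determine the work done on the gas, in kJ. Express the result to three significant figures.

W ≈ -23.4 kJ

For a reversible adiabat TV^(γ−1) is constant, so T₂ = T₁ (V₁/V₂)^(γ−1).
T₂ = 462 × (1/18.2)^(0.09) = 355.8 K.
Q = 0, so ΔU = W_on_gas = nCᵥΔT with Cᵥ = R/(γ−1) = 92.38 J/(mol·K).
ΔU = 2.39 × 92.38 × (355.8 − 462) = -23440 J.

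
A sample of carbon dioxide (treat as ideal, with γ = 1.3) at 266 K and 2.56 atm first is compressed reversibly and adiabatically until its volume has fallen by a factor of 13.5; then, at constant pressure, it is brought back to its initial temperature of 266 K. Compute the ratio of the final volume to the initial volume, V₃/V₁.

Adiabatic step: V₂/V₁ = 0.07407; T₂ = T₁·13.5^(0.3) = 580.7 K.
Isobaric step: V₃/V₂ = T₃/T₂ = 266/580.7.
V₃/V₁ = (V₂/V₁)(V₃/V₂) = 0.07407 × (266/580.7) = 0.03393.

V₃/V₁ ≈ 0.0339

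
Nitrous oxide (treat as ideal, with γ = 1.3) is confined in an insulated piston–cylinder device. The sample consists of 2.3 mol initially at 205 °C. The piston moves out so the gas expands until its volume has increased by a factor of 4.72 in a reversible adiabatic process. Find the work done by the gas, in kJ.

W ≈ 11.3 kJ

Adiabatic: T₁V₁^(γ−1) = T₂V₂^(γ−1) ⇒ T₂ = T₁ (V₁/V₂)^(γ−1).
T₁ = 205 °C = 478.1 K.
T₂ = 478.1 × (1/4.72)^(0.3) = 300.2 K.
Q = 0, so ΔU = W_on_gas = nCᵥΔT with Cᵥ = R/(γ−1) = 27.71 J/(mol·K).
ΔU = 2.3 × 27.71 × (300.2 − 478.1) = -11340 J.
Work done by the gas = −ΔU = 11340 J.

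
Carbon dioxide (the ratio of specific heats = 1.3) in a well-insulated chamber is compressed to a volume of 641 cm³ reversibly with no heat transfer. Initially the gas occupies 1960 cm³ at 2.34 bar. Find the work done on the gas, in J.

W ≈ 609 J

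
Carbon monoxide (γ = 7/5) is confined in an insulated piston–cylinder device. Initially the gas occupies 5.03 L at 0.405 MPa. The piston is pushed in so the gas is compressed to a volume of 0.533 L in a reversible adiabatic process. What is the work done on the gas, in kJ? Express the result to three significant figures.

W ≈ 7.41 kJ

P₂ = P₁(V₁/V₂)^γ = 0.405×(5.03/0.533)^(7/5) = 9.381 MPa.
For a reversible adiabat, W_by_gas = (P₁V₁ − P₂V₂)/(γ−1).
W_by = (405000×0.00503 − 9.381×10^6×0.000533) / (2/5) = -7407 J.
W_on_gas = −W_by = 7407 J.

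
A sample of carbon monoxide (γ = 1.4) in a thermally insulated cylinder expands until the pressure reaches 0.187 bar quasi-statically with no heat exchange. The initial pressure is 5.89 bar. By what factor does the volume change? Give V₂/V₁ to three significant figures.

V₂/V₁ ≈ 11.8

From PV^γ = const, V₂/V₁ = (P₁/P₂)^(1/γ).
V₂/V₁ = (5.89/0.187)^(0.714) = 11.75.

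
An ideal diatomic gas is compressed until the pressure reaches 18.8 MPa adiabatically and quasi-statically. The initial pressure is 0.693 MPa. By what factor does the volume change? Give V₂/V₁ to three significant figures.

From PV^γ = const, V₂/V₁ = (P₁/P₂)^(1/γ).
For a diatomic ideal gas γ = 7/5.
V₂/V₁ = (0.693/18.8)^(5/7) = 0.09465.

V₂/V₁ ≈ 0.0947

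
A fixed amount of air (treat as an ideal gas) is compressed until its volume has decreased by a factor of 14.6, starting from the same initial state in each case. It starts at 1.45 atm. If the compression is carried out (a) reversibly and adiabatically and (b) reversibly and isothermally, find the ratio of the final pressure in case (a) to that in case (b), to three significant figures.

For a diatomic ideal gas γ = 7/5.
Isothermal: P_b = P₁(V₁/V₂) = 1.45×14.6.
Adiabatic: P_a = P₁(V₁/V₂)^γ = 1.45×14.6^(7/5).
P_a/P_b = (V₁/V₂)^(γ−1) = 14.6^(2/5) = 2.922.

P_adiabatic / P_isothermal ≈ 2.92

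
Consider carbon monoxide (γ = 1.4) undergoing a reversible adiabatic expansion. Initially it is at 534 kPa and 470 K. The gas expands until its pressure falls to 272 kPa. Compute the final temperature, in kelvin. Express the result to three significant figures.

T₂ ≈ 388 K

Along an adiabat T P^((1−γ)/γ) is constant, so T₂ = T₁ (P₂/P₁)^((γ−1)/γ).
T₂ = 470 × (272/534)^(0.286) = 387.6 K.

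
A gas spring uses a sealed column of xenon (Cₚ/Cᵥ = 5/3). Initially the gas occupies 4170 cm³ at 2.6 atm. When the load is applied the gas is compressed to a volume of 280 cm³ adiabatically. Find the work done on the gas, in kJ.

P₂ = P₁(V₁/V₂)^γ = 2.6×(4170/280)^(5/3) = 234.4 atm.
For a reversible adiabat, W_by_gas = (P₁V₁ − P₂V₂)/(γ−1).
W_by = (263400×0.00417 − 2.375×10^7×0.00028) / (2/3) = -8327 J.
W_on_gas = −W_by = 8327 J.

W ≈ 8.33 kJ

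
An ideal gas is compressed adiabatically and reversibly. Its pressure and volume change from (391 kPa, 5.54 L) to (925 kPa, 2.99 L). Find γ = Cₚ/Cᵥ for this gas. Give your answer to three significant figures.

γ ≈ 1.40

PV^γ = const ⇒ γ = ln(P₂/P₁) / ln(V₁/V₂).
γ = ln(925/391) / ln(5.54/2.99) = 1.396.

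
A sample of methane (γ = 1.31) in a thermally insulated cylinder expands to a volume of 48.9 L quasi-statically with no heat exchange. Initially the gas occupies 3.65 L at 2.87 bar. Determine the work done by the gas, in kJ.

W ≈ 1.87 kJ

P₂ = P₁(V₁/V₂)^γ = 2.87×(3.65/48.9)^(1.31) = 0.09583 bar.
For a reversible adiabat, W_by_gas = (P₁V₁ − P₂V₂)/(γ−1).
W_by = (287000×0.00365 − 9583×0.0489) / (0.31) = 1868 J.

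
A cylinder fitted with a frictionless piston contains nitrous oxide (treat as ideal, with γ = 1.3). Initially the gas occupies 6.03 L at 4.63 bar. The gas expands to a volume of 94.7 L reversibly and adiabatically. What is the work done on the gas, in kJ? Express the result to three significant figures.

W ≈ -5.23 kJ

P₂ = P₁(V₁/V₂)^γ = 4.63×(6.03/94.7)^(1.3) = 0.129 bar.
For a reversible adiabat, W_by_gas = (P₁V₁ − P₂V₂)/(γ−1).
W_by = (463000×0.00603 − 12900×0.0947) / (0.3) = 5233 J.
W_on_gas = −W_by = -5233 J.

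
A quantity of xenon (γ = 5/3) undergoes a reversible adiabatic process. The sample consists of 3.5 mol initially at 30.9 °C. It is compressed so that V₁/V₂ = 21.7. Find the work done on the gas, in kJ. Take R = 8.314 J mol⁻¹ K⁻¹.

For a reversible adiabat TV^(γ−1) is constant, so T₂ = T₁ (V₁/V₂)^(γ−1).
T₁ = 30.9 °C = 304 K.
T₂ = 304 × 21.7^(2/3) = 2365 K.
Q = 0, so ΔU = W_on_gas = nCᵥΔT with Cᵥ = R/(γ−1) = 12.47 J/(mol·K).
ΔU = 3.5 × 12.47 × (2365 − 304) = 89980 J.

W ≈ 90.0 kJ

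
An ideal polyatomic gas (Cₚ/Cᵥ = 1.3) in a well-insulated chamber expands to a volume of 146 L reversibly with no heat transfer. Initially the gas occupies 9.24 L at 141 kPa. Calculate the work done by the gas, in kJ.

W ≈ 2.45 kJ

P₂ = P₁(V₁/V₂)^γ = 141×(9.24/146)^(1.3) = 3.899 kPa.
For a reversible adiabat, W_by_gas = (P₁V₁ − P₂V₂)/(γ−1).
W_by = (141000×0.00924 − 3899×0.146) / (0.3) = 2445 J.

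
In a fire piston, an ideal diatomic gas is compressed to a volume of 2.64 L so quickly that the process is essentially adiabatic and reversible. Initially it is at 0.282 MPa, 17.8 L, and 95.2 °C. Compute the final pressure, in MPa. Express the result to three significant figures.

P₂ ≈ 4.08 MPa

Adiabatic: P₁V₁^γ = P₂V₂^γ ⇒ P₂ = P₁ (V₁/V₂)^γ.
γ = 7/5 for a diatomic ideal gas.
P₂ = 0.282 × (17.8/2.64)^(7/5) = 4.079 MPa.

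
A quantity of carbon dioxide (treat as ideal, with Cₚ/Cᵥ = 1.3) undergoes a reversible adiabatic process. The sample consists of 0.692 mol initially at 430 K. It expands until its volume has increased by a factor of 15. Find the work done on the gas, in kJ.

Adiabatic: T₁V₁^(γ−1) = T₂V₂^(γ−1) ⇒ T₂ = T₁ (V₁/V₂)^(γ−1).
T₂ = 430 × (1/15)^(0.3) = 190.8 K.
Q = 0, so ΔU = W_on_gas = nCᵥΔT with Cᵥ = R/(γ−1) = 27.71 J/(mol·K).
ΔU = 0.692 × 27.71 × (190.8 − 430) = -4587 J.

W ≈ -4.59 kJ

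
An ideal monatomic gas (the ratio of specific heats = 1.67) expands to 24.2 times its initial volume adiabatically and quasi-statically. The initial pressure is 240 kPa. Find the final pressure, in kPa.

Since PV^γ is constant along a reversible adiabat, P₂ = P₁ (V₁/V₂)^γ.
P₂ = 240 × (1/24.2)^(1.67) = 1.173 kPa.

P₂ ≈ 1.17 kPa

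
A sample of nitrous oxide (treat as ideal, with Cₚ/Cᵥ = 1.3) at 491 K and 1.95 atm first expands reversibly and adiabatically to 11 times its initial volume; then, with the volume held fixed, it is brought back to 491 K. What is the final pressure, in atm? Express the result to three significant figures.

P₃ ≈ 0.177 atm

Adiabatic step (PV^γ = const): P₂ = 1.95×(1/11)^(1.3) = 0.08634 atm; T₂ = 491×(1/11)^(0.3) = 239.1 K.
Isochoric: P₃ = P₂(T₃/T₂) = 0.08634 × (491/239.1) = 0.1773 atm.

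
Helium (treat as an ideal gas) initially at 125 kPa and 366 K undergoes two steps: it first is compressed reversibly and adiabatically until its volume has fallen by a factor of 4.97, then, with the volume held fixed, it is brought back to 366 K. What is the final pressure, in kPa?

For a monatomic ideal gas γ = 5/3.
Adiabatic step (PV^γ = const): P₂ = 125×4.97^(5/3) = 1809 kPa; T₂ = 366×4.97^(2/3) = 1066 K.
Isochoric: P₃ = P₂(T₃/T₂) = 1809 × (366/1066) = 621.2 kPa.

P₃ ≈ 621 kPa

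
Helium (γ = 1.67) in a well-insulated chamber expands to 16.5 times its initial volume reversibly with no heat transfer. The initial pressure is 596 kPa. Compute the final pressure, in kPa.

P₂ ≈ 5.52 kPa

Adiabatic: P₁V₁^γ = P₂V₂^γ ⇒ P₂ = P₁ (V₁/V₂)^γ.
P₂ = 596 × (1/16.5)^(1.67) = 5.521 kPa.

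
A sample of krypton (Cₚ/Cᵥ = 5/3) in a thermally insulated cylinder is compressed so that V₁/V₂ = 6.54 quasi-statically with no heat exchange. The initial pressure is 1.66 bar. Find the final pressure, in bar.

Since PV^γ is constant along a reversible adiabat, P₂ = P₁ (V₁/V₂)^γ.
P₂ = 1.66 × 6.54^(5/3) = 37.97 bar.

P₂ ≈ 38.0 bar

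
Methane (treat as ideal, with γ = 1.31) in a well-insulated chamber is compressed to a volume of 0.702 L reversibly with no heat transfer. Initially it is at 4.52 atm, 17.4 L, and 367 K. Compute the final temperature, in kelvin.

T₂ ≈ 993 K

Adiabatic: T₁V₁^(γ−1) = T₂V₂^(γ−1) ⇒ T₂ = T₁ (V₁/V₂)^(γ−1).
T₂ = 367 × (17.4/0.702)^(0.31) = 992.8 K.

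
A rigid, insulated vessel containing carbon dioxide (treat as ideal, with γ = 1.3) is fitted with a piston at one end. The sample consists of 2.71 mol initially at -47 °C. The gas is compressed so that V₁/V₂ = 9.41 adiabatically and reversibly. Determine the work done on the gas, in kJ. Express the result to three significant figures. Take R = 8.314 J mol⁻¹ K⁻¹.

W ≈ 16.3 kJ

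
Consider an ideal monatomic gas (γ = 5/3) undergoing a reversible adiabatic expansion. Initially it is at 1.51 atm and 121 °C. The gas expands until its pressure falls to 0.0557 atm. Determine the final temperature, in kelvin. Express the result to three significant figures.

Adiabatic: T₂/T₁ = (P₂/P₁)^((γ−1)/γ).
T₁ = 121 °C = 394.1 K.
T₂ = 394.1 × (0.0557/1.51)^(2/5) = 105.3 K.

T₂ ≈ 105 K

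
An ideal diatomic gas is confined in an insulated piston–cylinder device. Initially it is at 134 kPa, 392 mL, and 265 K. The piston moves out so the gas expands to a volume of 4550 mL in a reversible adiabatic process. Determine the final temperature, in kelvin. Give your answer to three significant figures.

T₂ ≈ 99.4 K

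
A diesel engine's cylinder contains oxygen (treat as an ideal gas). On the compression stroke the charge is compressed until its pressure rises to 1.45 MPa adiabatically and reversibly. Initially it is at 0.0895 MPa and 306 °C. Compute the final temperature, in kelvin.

Adiabatic: T₂/T₁ = (P₂/P₁)^((γ−1)/γ).
For a diatomic ideal gas γ = 7/5, so (γ−1)/γ = 2/7.
T₁ = 306 °C = 579.1 K.
T₂ = 579.1 × (1.45/0.0895)^(2/7) = 1283 K.

T₂ ≈ 1280 K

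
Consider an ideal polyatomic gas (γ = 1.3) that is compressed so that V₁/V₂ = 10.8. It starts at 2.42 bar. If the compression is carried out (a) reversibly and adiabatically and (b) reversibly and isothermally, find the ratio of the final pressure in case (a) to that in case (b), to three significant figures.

P_adiabatic / P_isothermal ≈ 2.04

Isothermal: P_b = P₁(V₁/V₂) = 2.42×10.8.
Adiabatic: P_a = P₁(V₁/V₂)^γ = 2.42×10.8^(1.3).
P_a/P_b = (V₁/V₂)^(γ−1) = 10.8^(0.3) = 2.042.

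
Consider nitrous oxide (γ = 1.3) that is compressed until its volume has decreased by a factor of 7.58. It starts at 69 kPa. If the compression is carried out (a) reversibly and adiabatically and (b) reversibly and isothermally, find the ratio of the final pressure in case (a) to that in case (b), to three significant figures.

P_adiabatic / P_isothermal ≈ 1.84

Isothermal: P_b = P₁(V₁/V₂) = 69×7.58.
Adiabatic: P_a = P₁(V₁/V₂)^γ = 69×7.58^(1.3).
P_a/P_b = (V₁/V₂)^(γ−1) = 7.58^(0.3) = 1.836.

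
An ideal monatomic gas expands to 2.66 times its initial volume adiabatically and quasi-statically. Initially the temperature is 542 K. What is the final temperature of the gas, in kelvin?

T₂ ≈ 282 K

For a reversible adiabat TV^(γ−1) is constant, so T₂ = T₁ (V₁/V₂)^(γ−1).
For a monatomic ideal gas γ = 5/3, so γ−1 = 2/3.
T₂ = 542 × (1/2.66)^(2/3) = 282.3 K.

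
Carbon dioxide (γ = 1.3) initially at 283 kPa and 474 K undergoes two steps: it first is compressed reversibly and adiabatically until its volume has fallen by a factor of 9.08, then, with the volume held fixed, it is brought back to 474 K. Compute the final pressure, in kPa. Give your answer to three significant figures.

Adiabatic step (PV^γ = const): P₂ = 283×9.08^(1.3) = 4981 kPa; T₂ = 474×9.08^(0.3) = 918.8 K.
Isochoric: P₃ = P₂(T₃/T₂) = 4981 × (474/918.8) = 2570 kPa.

P₃ ≈ 2570 kPa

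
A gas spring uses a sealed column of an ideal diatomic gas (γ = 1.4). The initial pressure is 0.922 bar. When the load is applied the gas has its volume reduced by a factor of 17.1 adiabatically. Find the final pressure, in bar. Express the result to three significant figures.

Adiabatic: P₁V₁^γ = P₂V₂^γ ⇒ P₂ = P₁ (V₁/V₂)^γ.
P₂ = 0.922 × 17.1^(1.4) = 49.08 bar.

P₂ ≈ 49.1 bar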